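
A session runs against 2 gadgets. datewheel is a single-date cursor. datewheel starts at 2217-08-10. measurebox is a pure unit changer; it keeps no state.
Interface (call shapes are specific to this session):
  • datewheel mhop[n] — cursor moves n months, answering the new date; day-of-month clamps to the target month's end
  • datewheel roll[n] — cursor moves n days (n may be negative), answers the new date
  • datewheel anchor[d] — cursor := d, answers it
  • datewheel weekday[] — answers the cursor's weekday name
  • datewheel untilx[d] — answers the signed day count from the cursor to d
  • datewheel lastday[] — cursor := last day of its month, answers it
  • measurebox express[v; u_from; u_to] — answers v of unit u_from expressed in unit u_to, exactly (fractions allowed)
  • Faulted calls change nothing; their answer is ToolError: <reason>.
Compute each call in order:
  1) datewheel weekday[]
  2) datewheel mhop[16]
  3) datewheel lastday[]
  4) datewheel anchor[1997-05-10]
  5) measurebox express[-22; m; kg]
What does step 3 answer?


-- 1. datewheel weekday() == Sunday
-- 2. datewheel mhop(n: 16) == 2218-12-10
-- 3. datewheel lastday() == 2218-12-31
-- 4. datewheel anchor(d: 1997-05-10) == 1997-05-10
-- 5. measurebox express(v: -22, u_from: m, u_to: kg) == ToolError: incompatible units

Answer: 2218-12-31


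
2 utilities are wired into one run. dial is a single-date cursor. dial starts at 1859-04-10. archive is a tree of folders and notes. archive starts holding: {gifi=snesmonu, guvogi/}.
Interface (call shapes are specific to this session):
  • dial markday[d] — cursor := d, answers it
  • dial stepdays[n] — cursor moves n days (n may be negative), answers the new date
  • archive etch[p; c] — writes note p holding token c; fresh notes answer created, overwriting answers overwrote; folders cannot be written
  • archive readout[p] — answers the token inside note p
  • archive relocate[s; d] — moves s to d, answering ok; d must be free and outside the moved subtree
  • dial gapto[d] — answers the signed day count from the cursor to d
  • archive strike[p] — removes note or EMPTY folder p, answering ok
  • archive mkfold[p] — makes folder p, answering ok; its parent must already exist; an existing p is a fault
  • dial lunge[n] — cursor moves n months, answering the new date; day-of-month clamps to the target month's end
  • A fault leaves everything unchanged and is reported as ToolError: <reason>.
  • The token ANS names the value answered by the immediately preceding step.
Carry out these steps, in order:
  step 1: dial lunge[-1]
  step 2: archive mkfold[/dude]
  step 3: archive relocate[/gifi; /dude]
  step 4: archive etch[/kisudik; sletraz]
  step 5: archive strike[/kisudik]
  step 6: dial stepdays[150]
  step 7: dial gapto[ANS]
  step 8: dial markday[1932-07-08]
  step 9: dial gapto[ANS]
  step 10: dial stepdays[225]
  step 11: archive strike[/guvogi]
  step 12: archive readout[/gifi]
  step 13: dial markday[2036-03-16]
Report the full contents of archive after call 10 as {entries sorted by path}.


[in] dial lunge n=-1
[out] 1859-03-10
[in] archive mkfold p=/dude
[out] ok
[in] archive relocate s=/gifi d=/dude
[out] ToolError: exists
[in] archive etch p=/kisudik c=sletraz
[out] created
[in] archive strike p=/kisudik
[out] ok
[in] dial stepdays n=150
[out] 1859-08-07
[in] dial gapto d=ANS
[out] 0
[in] dial markday d=1932-07-08
[out] 1932-07-08
[in] dial gapto d=ANS
[out] 0
[in] dial stepdays n=225
[out] 1933-02-18
[in] archive strike p=/guvogi
[out] ok
[in] archive readout p=/gifi
[out] snesmonu
[in] dial markday d=2036-03-16
[out] 2036-03-16

Answer: {dude/, gifi=snesmonu, guvogi/}


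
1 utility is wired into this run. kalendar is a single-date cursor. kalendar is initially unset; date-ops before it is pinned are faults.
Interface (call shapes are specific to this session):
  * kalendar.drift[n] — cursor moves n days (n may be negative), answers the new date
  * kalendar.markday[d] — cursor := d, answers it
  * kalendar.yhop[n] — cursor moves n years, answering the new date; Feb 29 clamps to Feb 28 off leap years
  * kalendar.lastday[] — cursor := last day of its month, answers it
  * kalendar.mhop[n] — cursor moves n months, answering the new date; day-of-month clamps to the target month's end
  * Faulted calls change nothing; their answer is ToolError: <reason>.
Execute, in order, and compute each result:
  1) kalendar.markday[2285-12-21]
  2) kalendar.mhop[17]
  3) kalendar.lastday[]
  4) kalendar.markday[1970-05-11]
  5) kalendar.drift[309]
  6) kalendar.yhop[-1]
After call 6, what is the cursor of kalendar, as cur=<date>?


Answer: cur=1970-03-16

Derivation:
~$ kalendar.markday 2285-12-21
  2285-12-21
~$ kalendar.mhop 17
  2287-05-21
~$ kalendar.lastday
  2287-05-31
~$ kalendar.markday 1970-05-11
  1970-05-11
~$ kalendar.drift 309
  1971-03-16
~$ kalendar.yhop -1
  1970-03-16


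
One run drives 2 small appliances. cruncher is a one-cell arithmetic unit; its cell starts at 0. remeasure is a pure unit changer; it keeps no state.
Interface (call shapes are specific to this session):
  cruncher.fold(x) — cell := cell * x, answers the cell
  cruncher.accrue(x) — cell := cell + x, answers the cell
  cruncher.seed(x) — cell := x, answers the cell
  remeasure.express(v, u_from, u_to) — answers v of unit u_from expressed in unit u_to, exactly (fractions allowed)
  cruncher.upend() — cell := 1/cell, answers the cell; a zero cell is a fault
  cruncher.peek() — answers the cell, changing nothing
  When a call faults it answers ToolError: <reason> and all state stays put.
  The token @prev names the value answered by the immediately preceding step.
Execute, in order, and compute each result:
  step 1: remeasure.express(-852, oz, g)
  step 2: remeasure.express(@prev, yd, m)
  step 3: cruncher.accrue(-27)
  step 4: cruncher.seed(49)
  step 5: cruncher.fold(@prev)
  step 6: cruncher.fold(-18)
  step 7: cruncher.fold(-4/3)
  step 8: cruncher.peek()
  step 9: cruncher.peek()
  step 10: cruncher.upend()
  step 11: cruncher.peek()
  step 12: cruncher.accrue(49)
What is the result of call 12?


Answer: 2823577/57624

Derivation:
% remeasure.express(v=-852, u_from=oz, u_to=g) == -9661517481/400000
% remeasure.express(v=@prev, u_from=yd, u_to=m) == -11043114480783/500000000
% cruncher.accrue(x=-27) == -27
% cruncher.seed(x=49) == 49
% cruncher.fold(x=@prev) == 2401
% cruncher.fold(x=-18) == -43218
% cruncher.fold(x=-4/3) == 57624
% cruncher.peek() == 57624
% cruncher.peek() == 57624
% cruncher.upend() == 1/57624
% cruncher.peek() == 1/57624
% cruncher.accrue(x=49) == 2823577/57624


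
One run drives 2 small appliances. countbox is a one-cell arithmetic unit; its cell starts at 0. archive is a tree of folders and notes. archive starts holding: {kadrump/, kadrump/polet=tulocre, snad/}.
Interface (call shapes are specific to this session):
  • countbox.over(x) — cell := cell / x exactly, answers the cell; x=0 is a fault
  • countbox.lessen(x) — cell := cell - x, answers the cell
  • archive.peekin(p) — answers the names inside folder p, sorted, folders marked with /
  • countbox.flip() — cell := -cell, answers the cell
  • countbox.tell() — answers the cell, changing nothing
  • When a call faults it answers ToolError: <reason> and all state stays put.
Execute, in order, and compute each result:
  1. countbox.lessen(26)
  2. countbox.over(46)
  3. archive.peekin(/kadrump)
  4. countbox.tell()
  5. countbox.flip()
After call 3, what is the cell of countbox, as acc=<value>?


[in] countbox.lessen x: 26
  -26
[in] countbox.over x: 46
  -13/23
[in] archive.peekin p: /kadrump
  [polet]
[in] countbox.tell
  -13/23
[in] countbox.flip
  13/23

Answer: acc=-13/23


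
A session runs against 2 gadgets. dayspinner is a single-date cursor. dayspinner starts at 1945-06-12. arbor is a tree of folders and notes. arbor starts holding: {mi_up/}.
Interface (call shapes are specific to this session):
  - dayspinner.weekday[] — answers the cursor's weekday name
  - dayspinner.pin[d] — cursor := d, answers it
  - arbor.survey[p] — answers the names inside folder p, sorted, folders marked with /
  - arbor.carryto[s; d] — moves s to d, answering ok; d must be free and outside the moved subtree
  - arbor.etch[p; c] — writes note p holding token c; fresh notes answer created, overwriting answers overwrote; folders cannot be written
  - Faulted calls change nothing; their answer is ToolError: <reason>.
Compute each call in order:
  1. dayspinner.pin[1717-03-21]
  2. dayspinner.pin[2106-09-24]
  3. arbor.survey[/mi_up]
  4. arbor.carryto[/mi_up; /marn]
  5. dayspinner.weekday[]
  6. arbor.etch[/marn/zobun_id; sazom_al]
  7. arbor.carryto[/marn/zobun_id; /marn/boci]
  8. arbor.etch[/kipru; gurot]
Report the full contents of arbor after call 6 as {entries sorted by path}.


Answer: {marn/, marn/zobun_id=sazom_al}

Derivation:
-> pin(d: 1717-03-21)
<- 1717-03-21
-> pin(d: 2106-09-24)
<- 2106-09-24
-> survey(p: /mi_up)
<- []
-> carryto(s: /mi_up, d: /marn)
<- ok
-> weekday()
<- Friday
-> etch(p: /marn/zobun_id, c: sazom_al)
<- created
-> carryto(s: /marn/zobun_id, d: /marn/boci)
<- ok
-> etch(p: /kipru, c: gurot)
<- created


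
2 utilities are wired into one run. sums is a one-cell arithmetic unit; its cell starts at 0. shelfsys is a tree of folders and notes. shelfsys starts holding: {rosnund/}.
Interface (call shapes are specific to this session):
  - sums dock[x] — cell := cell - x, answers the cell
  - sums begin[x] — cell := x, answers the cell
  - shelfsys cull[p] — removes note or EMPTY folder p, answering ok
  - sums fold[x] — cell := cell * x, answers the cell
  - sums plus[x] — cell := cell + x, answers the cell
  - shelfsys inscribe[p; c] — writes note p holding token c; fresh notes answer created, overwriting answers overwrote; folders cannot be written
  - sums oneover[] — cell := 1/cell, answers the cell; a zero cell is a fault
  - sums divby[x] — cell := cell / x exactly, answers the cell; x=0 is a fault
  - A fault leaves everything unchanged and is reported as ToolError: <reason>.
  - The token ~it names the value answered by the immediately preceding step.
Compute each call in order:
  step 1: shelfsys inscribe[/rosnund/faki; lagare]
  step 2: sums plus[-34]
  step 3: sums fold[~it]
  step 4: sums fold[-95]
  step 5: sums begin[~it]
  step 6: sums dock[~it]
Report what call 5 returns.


Answer: -109820

Derivation:
CALL shelfsys inscribe[p=/rosnund/faki; c=lagare]
RET  created
CALL sums plus[x=-34]
RET  -34
CALL sums fold[x=~it]
RET  1156
CALL sums fold[x=-95]
RET  -109820
CALL sums begin[x=~it]
RET  -109820
CALL sums dock[x=~it]
RET  0


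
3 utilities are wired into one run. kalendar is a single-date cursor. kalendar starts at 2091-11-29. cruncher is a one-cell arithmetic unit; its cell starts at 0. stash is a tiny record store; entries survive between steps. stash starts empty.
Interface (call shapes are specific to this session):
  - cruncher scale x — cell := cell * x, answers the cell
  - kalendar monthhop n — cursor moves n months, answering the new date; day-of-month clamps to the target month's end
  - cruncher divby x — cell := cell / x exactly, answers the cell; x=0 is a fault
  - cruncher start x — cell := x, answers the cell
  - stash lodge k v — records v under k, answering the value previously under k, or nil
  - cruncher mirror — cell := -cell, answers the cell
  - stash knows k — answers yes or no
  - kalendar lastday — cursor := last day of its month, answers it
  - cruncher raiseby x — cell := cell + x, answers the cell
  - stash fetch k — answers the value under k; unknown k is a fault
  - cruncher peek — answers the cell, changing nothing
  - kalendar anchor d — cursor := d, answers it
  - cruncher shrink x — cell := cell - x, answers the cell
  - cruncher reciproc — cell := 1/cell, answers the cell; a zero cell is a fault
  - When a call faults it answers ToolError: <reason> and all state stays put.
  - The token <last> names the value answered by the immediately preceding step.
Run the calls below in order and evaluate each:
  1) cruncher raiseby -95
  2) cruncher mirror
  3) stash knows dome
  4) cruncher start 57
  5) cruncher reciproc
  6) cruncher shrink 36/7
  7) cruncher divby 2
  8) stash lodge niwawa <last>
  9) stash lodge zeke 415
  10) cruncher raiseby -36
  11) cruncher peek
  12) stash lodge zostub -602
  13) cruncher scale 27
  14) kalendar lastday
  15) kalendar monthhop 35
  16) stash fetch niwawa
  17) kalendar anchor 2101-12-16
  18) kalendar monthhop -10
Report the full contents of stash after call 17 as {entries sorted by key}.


Answer: {niwawa=-2045/798, zeke=415, zostub=-602}

Derivation:
Then cruncher raiseby on x: -95: -95.
Next I call cruncher mirror, yielding 95.
I invoke stash knows on k: dome, and get no.
Calling cruncher start on x: 57, and see 57.
Next I call cruncher reciproc(), and observe 1/57.
Now I run cruncher shrink on x: 36/7: -2045/399.
Calling cruncher divby on x: 2, which returns -2045/798.
I invoke stash lodge on k: niwawa, v: <last>, giving nil.
I use stash lodge on k: zeke, v: 415, — result: nil.
I run cruncher raiseby on x: -36, and see -30773/798.
Next I call cruncher peek, — result: -30773/798.
Invoking stash lodge on k: zostub, v: -602, and observe nil.
I try cruncher scale on x: 27: -276957/266.
Next I call kalendar lastday(), and get 2091-11-30.
Next I call kalendar monthhop on n: 35, which returns 2094-10-30.
Calling stash fetch on k: niwawa, and see -2045/798.
Invoking kalendar anchor on d: 2101-12-16, which returns 2101-12-16.
Using kalendar monthhop on n: -10, giving 2101-02-16.


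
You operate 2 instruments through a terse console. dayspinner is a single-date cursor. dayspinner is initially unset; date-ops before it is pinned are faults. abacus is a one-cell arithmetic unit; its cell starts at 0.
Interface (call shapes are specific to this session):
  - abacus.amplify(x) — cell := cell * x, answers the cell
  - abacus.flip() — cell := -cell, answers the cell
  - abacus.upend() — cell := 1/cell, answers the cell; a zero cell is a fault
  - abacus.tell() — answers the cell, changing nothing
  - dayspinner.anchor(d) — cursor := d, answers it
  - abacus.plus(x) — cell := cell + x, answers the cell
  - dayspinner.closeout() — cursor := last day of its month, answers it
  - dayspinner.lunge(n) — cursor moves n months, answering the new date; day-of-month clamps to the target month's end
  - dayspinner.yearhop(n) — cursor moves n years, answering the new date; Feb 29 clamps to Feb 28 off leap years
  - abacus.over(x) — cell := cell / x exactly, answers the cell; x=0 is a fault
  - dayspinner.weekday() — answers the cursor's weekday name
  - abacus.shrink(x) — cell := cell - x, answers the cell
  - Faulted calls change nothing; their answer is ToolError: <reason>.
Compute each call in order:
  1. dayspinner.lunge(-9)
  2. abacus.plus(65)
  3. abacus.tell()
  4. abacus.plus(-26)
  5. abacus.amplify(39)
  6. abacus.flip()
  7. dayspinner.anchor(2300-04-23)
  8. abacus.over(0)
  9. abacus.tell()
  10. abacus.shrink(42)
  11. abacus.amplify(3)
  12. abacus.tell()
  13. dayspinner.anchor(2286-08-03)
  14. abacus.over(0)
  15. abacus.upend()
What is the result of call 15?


> lunge n='-9'
:: ToolError: no date set
> plus x='65'
:: 65
> tell
:: 65
> plus x='-26'
:: 39
> amplify x='39'
:: 1521
> flip
:: -1521
> anchor d='2300-04-23'
:: 2300-04-23
> over x='0'
:: ToolError: division by zero
> tell
:: -1521
> shrink x='42'
:: -1563
> amplify x='3'
:: -4689
> tell
:: -4689
> anchor d='2286-08-03'
:: 2286-08-03
> over x='0'
:: ToolError: division by zero
> upend
:: -1/4689

Answer: -1/4689


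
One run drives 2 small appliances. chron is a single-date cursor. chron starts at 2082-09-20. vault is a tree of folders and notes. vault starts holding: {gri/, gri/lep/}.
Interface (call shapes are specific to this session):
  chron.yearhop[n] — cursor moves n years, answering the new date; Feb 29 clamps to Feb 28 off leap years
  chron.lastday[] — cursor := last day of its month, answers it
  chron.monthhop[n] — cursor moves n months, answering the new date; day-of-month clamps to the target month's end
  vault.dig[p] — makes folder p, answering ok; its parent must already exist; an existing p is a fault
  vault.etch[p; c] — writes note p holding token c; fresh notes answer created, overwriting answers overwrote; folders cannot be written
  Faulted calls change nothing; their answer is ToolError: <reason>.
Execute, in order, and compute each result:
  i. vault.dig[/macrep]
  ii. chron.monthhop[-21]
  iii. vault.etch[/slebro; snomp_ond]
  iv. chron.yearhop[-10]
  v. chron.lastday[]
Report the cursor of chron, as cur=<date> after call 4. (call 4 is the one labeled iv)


Answer: cur=2070-12-20

Derivation:
% 1. vault.dig(p=/macrep) ~> ok
% 2. chron.monthhop(n=-21) ~> 2080-12-20
% 3. vault.etch(p=/slebro, c=snomp_ond) ~> created
% 4. chron.yearhop(n=-10) ~> 2070-12-20
% 5. chron.lastday() ~> 2070-12-31


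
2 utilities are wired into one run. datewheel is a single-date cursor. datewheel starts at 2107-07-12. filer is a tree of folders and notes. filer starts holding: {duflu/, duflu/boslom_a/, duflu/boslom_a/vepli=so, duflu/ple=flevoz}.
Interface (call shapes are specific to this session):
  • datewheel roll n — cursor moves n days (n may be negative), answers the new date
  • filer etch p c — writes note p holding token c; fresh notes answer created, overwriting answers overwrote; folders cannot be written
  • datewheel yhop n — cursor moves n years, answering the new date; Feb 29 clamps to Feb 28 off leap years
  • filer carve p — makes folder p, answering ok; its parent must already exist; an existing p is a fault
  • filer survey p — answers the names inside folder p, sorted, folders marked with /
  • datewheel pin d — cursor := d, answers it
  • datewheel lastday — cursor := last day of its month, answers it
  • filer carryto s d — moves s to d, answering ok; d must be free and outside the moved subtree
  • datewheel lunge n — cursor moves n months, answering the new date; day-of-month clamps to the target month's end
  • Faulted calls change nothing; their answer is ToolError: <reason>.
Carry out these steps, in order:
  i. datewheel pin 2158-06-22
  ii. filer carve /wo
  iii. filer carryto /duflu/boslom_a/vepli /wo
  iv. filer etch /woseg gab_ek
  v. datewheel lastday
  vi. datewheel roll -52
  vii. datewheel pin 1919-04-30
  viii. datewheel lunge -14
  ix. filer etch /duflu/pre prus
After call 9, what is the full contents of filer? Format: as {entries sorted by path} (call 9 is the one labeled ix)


Answer: {duflu/, duflu/boslom_a/, duflu/boslom_a/vepli=so, duflu/ple=flevoz, duflu/pre=prus, wo/, woseg=gab_ek}

Derivation:
$ datewheel pin d→2158-06-22
  2158-06-22
$ filer carve p→/wo
  ok
$ filer carryto s→/duflu/boslom_a/vepli d→/wo
  ToolError: exists
$ filer etch p→/woseg c→gab_ek
  created
$ datewheel lastday
  2158-06-30
$ datewheel roll n→-52
  2158-05-09
$ datewheel pin d→1919-04-30
  1919-04-30
$ datewheel lunge n→-14
  1918-02-28
$ filer etch p→/duflu/pre c→prus
  created


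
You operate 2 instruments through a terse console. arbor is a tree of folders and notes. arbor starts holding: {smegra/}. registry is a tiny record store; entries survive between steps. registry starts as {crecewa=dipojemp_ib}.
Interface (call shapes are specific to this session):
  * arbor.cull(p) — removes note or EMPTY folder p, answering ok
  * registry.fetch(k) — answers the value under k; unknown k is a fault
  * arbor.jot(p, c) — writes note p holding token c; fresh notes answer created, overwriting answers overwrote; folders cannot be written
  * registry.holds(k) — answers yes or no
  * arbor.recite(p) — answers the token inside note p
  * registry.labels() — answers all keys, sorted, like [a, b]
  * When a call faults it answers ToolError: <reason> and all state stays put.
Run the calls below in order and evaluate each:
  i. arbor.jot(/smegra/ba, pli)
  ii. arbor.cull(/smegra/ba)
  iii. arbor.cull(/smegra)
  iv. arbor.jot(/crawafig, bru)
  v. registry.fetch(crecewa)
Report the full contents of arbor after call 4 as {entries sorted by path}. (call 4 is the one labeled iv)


Answer: {crawafig=bru}

Derivation:
// arbor.jot(p='/smegra/ba', c='pli') -> created
// arbor.cull(p='/smegra/ba') -> ok
// arbor.cull(p='/smegra') -> ok
// arbor.jot(p='/crawafig', c='bru') -> created
// registry.fetch(k='crecewa') -> dipojemp_ib


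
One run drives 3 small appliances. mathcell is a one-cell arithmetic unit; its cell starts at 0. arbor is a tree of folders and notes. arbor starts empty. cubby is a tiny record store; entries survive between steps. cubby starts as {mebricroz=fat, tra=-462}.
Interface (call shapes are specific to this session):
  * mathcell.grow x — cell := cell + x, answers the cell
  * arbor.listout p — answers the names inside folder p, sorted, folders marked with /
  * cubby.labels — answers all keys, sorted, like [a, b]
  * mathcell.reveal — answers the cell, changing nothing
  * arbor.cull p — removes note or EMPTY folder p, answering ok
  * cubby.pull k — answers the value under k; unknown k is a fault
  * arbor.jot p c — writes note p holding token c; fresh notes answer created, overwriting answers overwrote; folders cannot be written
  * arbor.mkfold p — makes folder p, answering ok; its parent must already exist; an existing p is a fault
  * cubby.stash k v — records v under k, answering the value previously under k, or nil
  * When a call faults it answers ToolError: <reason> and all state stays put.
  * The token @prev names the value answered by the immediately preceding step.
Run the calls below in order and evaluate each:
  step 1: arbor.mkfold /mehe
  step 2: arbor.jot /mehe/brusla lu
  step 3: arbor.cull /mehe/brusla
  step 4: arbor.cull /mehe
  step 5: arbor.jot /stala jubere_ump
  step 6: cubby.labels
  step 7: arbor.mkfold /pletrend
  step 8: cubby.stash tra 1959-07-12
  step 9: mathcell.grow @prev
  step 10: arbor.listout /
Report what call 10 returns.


Answer: [pletrend/, stala]

Derivation:
Then arbor.mkfold on p='/mehe', which returns ok.
I use arbor.jot on p='/mehe/brusla', c='lu', which returns created.
Invoking arbor.cull on p='/mehe/brusla', giving ok.
Invoking arbor.cull on p='/mehe', giving ok.
Now I run arbor.jot on p='/stala', c='jubere_ump', and get created.
I call cubby.labels, and observe [mebricroz, tra].
Now I run arbor.mkfold on p='/pletrend', → ok.
I use cubby.stash on k='tra', v='1959-07-12', → -462.
I invoke mathcell.grow on x='@prev': -462.
Now I run arbor.listout on p='/': [pletrend/, stala].


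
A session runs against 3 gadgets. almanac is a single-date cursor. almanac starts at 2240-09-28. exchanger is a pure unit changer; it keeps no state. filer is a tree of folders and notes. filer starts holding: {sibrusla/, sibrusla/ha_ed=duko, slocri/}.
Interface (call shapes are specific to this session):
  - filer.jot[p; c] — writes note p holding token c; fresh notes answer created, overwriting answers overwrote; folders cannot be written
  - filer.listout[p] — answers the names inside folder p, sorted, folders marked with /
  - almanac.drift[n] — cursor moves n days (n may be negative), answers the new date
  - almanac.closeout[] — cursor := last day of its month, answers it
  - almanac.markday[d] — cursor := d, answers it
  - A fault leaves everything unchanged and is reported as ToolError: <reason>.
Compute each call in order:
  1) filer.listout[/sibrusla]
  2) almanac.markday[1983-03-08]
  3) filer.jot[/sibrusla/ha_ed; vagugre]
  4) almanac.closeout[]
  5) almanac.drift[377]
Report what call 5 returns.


Do: listout[p: /sibrusla]
See: [ha_ed]
Do: markday[d: 1983-03-08]
See: 1983-03-08
Do: jot[p: /sibrusla/ha_ed; c: vagugre]
See: overwrote
Do: closeout[]
See: 1983-03-31
Do: drift[n: 377]
See: 1984-04-11

Answer: 1984-04-11


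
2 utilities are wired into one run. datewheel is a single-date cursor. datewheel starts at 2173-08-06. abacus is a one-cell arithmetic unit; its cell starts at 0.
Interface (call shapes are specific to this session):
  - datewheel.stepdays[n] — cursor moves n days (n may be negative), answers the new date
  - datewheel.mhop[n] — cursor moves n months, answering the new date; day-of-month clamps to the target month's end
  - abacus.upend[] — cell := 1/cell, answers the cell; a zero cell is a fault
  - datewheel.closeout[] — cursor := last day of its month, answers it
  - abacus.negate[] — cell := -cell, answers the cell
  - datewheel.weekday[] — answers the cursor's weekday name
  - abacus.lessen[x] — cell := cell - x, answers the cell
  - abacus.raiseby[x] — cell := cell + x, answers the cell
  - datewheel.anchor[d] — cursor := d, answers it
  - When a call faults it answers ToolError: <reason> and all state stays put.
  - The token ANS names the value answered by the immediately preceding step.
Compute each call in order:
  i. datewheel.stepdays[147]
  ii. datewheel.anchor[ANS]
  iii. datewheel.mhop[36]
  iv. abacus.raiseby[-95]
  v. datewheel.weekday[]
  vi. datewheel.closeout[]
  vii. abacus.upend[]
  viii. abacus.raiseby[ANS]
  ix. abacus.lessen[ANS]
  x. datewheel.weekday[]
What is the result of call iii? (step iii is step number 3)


Answer: 2176-12-31

Derivation:
>> datewheel.stepdays(n='147')
<< 2173-12-31
>> datewheel.anchor(d='ANS')
<< 2173-12-31
>> datewheel.mhop(n='36')
<< 2176-12-31
>> abacus.raiseby(x='-95')
<< -95
>> datewheel.weekday()
<< Tuesday
>> datewheel.closeout()
<< 2176-12-31
>> abacus.upend()
<< -1/95
>> abacus.raiseby(x='ANS')
<< -2/95
>> abacus.lessen(x='ANS')
<< 0
>> datewheel.weekday()
<< Tuesday


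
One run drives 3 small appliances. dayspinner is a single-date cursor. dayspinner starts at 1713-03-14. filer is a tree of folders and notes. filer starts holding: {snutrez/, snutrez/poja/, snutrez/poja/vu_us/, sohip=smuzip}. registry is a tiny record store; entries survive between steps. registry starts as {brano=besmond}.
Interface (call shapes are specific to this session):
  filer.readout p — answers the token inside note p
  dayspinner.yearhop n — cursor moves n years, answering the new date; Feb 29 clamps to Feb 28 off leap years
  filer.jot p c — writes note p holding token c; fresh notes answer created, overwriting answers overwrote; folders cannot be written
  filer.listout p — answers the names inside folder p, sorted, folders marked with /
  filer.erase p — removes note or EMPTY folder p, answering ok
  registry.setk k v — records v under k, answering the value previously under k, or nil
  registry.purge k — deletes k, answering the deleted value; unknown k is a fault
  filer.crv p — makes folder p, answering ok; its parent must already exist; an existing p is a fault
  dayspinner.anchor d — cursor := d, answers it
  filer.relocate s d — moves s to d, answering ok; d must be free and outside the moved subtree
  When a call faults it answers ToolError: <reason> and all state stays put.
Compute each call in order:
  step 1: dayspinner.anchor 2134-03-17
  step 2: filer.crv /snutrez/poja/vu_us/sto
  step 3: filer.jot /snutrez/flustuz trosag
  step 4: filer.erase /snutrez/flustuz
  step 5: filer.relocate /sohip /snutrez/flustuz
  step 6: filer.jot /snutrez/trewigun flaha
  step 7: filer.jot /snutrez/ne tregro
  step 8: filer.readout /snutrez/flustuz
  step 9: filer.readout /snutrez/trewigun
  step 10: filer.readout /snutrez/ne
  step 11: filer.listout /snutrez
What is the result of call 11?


% dayspinner.anchor d→2134-03-17
:: 2134-03-17
% filer.crv p→/snutrez/poja/vu_us/sto
:: ok
% filer.jot p→/snutrez/flustuz c→trosag
:: created
% filer.erase p→/snutrez/flustuz
:: ok
% filer.relocate s→/sohip d→/snutrez/flustuz
:: ok
% filer.jot p→/snutrez/trewigun c→flaha
:: created
% filer.jot p→/snutrez/ne c→tregro
:: created
% filer.readout p→/snutrez/flustuz
:: smuzip
% filer.readout p→/snutrez/trewigun
:: flaha
% filer.readout p→/snutrez/ne
:: tregro
% filer.listout p→/snutrez
:: [flustuz, ne, poja/, trewigun]

Answer: [flustuz, ne, poja/, trewigun]


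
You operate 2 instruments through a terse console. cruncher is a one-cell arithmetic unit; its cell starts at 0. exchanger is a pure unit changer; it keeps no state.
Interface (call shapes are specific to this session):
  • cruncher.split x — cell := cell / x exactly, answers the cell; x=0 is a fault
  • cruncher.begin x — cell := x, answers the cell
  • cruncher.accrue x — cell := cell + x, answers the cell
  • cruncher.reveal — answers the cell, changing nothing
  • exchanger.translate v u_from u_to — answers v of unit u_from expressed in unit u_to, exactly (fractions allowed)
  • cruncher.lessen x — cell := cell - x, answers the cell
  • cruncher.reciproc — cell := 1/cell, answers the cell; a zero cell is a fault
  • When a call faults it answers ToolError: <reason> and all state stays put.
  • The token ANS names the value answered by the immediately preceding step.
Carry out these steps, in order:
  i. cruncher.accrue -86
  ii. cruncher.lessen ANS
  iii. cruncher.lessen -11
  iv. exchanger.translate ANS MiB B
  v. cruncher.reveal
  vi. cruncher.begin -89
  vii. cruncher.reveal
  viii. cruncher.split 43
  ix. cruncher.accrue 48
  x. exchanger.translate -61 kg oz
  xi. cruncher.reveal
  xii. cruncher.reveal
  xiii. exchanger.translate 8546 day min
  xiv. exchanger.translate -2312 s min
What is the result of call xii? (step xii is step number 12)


Answer: 1975/43

Derivation:
! 1. cruncher.accrue(x='-86') ~> -86
! 2. cruncher.lessen(x='ANS') ~> 0
! 3. cruncher.lessen(x='-11') ~> 11
! 4. exchanger.translate(v='ANS', u_from='MiB', u_to='B') ~> 11534336
! 5. cruncher.reveal() ~> 11
! 6. cruncher.begin(x='-89') ~> -89
! 7. cruncher.reveal() ~> -89
! 8. cruncher.split(x='43') ~> -89/43
! 9. cruncher.accrue(x='48') ~> 1975/43
! 10. exchanger.translate(v='-61', u_from='kg', u_to='oz') ~> -97600000000/45359237
! 11. cruncher.reveal() ~> 1975/43
! 12. cruncher.reveal() ~> 1975/43
! 13. exchanger.translate(v='8546', u_from='day', u_to='min') ~> 12306240
! 14. exchanger.translate(v='-2312', u_from='s', u_to='min') ~> -578/15


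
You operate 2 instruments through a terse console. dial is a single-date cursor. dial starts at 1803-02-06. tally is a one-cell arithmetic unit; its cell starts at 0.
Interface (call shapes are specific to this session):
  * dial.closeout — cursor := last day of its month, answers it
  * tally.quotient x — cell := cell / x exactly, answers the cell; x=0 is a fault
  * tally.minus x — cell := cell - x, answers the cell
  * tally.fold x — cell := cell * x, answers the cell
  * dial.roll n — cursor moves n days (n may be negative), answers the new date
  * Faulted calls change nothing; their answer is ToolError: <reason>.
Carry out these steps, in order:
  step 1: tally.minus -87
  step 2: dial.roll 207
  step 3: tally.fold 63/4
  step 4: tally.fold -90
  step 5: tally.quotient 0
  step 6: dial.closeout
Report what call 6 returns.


Answer: 1803-09-30

Derivation:
% tally.minus -87
= 87
% dial.roll 207
= 1803-09-01
% tally.fold 63/4
= 5481/4
% tally.fold -90
= -246645/2
% tally.quotient 0
= ToolError: division by zero
% dial.closeout
= 1803-09-30


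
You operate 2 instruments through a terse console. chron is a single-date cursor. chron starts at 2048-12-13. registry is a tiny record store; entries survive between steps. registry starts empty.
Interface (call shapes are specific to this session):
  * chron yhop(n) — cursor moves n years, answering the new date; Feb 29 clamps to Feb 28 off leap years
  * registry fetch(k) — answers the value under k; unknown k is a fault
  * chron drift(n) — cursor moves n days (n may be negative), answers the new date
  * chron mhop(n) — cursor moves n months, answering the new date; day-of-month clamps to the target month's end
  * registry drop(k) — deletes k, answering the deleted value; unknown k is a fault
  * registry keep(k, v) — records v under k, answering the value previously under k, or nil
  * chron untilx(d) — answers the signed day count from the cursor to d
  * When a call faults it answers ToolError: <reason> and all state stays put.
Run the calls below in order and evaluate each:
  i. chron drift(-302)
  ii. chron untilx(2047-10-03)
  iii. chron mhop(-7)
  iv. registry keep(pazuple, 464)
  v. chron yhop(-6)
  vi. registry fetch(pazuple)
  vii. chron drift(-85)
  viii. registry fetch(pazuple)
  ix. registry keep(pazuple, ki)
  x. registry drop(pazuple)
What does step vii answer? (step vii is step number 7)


Answer: 2041-04-21

Derivation:
// 1. chron drift(-302) == 2048-02-15
// 2. chron untilx(2047-10-03) == -135
// 3. chron mhop(-7) == 2047-07-15
// 4. registry keep(pazuple, 464) == nil
// 5. chron yhop(-6) == 2041-07-15
// 6. registry fetch(pazuple) == 464
// 7. chron drift(-85) == 2041-04-21
// 8. registry fetch(pazuple) == 464
// 9. registry keep(pazuple, ki) == 464
// 10. registry drop(pazuple) == ki


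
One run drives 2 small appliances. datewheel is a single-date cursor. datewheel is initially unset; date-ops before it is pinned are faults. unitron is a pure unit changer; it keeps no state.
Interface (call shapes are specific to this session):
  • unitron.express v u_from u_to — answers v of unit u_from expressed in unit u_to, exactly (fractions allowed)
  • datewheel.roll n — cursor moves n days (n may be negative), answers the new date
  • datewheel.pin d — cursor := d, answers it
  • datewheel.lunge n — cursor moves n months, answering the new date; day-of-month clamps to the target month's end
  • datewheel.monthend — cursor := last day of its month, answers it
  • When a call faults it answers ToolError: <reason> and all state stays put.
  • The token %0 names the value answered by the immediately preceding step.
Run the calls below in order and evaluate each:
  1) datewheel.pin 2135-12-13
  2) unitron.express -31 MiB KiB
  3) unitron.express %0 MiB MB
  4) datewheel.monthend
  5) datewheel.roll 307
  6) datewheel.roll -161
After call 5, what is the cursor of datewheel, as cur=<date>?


Answer: cur=2136-11-02

Derivation:
-> datewheel.pin(d: 2135-12-13)
<- 2135-12-13
-> unitron.express(v: -31, u_from: MiB, u_to: KiB)
<- -31744
-> unitron.express(v: %0, u_from: MiB, u_to: MB)
<- -520093696/15625
-> datewheel.monthend()
<- 2135-12-31
-> datewheel.roll(n: 307)
<- 2136-11-02
-> datewheel.roll(n: -161)
<- 2136-05-25


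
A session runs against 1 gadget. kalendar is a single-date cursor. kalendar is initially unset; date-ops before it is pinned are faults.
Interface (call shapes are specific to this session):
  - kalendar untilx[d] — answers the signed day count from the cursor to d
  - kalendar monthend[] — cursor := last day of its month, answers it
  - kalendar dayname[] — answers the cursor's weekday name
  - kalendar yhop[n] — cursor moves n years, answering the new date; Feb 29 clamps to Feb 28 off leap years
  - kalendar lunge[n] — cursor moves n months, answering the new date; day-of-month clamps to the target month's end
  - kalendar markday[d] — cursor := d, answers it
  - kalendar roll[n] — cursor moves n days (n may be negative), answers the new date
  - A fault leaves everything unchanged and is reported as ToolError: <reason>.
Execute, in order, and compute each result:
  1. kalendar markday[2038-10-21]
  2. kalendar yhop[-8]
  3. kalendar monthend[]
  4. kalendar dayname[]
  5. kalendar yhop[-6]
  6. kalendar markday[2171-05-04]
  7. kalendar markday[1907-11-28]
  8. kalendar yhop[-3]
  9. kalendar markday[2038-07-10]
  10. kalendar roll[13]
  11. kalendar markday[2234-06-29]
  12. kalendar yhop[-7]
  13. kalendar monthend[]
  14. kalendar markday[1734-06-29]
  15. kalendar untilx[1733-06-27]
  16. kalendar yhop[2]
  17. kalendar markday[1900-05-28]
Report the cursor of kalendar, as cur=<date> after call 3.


Answer: cur=2030-10-31

Derivation:
Act: kalendar markday[d→2038-10-21]
Obs: 2038-10-21
Act: kalendar yhop[n→-8]
Obs: 2030-10-21
Act: kalendar monthend[]
Obs: 2030-10-31
Act: kalendar dayname[]
Obs: Thursday
Act: kalendar yhop[n→-6]
Obs: 2024-10-31
Act: kalendar markday[d→2171-05-04]
Obs: 2171-05-04
Act: kalendar markday[d→1907-11-28]
Obs: 1907-11-28
Act: kalendar yhop[n→-3]
Obs: 1904-11-28
Act: kalendar markday[d→2038-07-10]
Obs: 2038-07-10
Act: kalendar roll[n→13]
Obs: 2038-07-23
Act: kalendar markday[d→2234-06-29]
Obs: 2234-06-29
Act: kalendar yhop[n→-7]
Obs: 2227-06-29
Act: kalendar monthend[]
Obs: 2227-06-30
Act: kalendar markday[d→1734-06-29]
Obs: 1734-06-29
Act: kalendar untilx[d→1733-06-27]
Obs: -367
Act: kalendar yhop[n→2]
Obs: 1736-06-29
Act: kalendar markday[d→1900-05-28]
Obs: 1900-05-28


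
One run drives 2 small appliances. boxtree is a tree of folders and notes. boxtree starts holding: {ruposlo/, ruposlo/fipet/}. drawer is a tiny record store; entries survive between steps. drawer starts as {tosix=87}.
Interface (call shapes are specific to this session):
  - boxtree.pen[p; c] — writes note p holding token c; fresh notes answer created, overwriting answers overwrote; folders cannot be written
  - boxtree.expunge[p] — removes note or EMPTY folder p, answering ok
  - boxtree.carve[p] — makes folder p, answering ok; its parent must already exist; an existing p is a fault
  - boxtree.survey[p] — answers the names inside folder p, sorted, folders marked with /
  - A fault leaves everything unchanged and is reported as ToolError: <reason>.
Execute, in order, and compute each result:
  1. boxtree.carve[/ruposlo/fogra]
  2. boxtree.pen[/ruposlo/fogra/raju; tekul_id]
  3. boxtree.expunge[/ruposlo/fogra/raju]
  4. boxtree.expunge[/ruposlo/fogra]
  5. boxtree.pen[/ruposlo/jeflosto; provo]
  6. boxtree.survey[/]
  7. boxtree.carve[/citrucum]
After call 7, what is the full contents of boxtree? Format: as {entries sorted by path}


CALL boxtree.carve[p=/ruposlo/fogra]
RET  ok
CALL boxtree.pen[p=/ruposlo/fogra/raju; c=tekul_id]
RET  created
CALL boxtree.expunge[p=/ruposlo/fogra/raju]
RET  ok
CALL boxtree.expunge[p=/ruposlo/fogra]
RET  ok
CALL boxtree.pen[p=/ruposlo/jeflosto; c=provo]
RET  created
CALL boxtree.survey[p=/]
RET  [ruposlo/]
CALL boxtree.carve[p=/citrucum]
RET  ok

Answer: {citrucum/, ruposlo/, ruposlo/fipet/, ruposlo/jeflosto=provo}


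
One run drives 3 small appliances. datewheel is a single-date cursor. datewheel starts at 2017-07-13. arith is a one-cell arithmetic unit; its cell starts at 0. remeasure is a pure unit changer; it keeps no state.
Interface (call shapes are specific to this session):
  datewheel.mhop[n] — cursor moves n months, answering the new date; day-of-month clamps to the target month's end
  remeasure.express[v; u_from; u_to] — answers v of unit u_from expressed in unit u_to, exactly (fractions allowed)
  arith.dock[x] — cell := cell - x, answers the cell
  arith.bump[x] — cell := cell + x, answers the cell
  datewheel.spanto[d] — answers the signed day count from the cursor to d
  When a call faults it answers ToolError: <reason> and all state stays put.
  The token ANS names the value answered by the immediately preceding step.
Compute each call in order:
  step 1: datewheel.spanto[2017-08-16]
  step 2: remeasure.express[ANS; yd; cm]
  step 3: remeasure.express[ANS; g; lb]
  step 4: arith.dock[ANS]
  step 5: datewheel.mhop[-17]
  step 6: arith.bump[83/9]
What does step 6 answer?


Using datewheel.spanto(2017-08-16): 34.
I run remeasure.express(ANS, yd, cm), giving 77724/25.
Next I call remeasure.express(ANS, g, lb), and observe 310896000/45359237.
Next I call arith.dock(ANS), and get -310896000/45359237.
Now I run datewheel.mhop(-17), — result: 2016-02-13.
Next I call arith.bump(83/9), and observe 966752671/408233133.

Answer: 966752671/408233133


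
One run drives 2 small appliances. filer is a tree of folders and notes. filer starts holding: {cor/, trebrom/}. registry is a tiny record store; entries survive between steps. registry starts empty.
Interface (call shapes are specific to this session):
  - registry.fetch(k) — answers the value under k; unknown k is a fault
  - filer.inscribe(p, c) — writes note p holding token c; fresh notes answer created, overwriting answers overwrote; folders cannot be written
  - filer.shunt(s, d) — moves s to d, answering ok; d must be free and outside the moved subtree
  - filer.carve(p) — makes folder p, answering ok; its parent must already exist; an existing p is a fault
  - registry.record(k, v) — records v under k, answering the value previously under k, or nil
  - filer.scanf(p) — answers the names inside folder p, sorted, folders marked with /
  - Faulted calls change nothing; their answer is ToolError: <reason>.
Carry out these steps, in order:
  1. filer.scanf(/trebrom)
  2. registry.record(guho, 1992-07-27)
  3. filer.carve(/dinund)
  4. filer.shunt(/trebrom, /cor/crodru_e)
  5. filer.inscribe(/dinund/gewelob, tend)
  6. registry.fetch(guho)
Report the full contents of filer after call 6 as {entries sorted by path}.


Answer: {cor/, cor/crodru_e/, dinund/, dinund/gewelob=tend}

Derivation:
% filer.scanf p: /trebrom
= []
% registry.record k: guho v: 1992-07-27
= nil
% filer.carve p: /dinund
= ok
% filer.shunt s: /trebrom d: /cor/crodru_e
= ok
% filer.inscribe p: /dinund/gewelob c: tend
= created
% registry.fetch k: guho
= 1992-07-27
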